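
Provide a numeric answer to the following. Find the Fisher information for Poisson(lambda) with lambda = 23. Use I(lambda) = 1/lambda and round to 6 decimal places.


Fisher information for Poisson: I(lambda) = 1/lambda.
lambda = 23.
I(lambda) = 1/23 = 0.043478

0.043478


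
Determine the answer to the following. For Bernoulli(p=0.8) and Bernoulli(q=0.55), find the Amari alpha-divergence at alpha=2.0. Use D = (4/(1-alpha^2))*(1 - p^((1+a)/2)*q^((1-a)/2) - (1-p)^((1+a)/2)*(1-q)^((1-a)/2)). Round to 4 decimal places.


Amari alpha-divergence:
D = (4/(1-alpha^2))*(1 - p^((1+a)/2)*q^((1-a)/2) - (1-p)^((1+a)/2)*(1-q)^((1-a)/2)).
alpha = 2.0, p = 0.8, q = 0.55.
e1 = (1+alpha)/2 = 1.5, e2 = (1-alpha)/2 = -0.5.
t1 = p^e1 * q^e2 = 0.8^1.5 * 0.55^-0.5 = 0.964836.
t2 = (1-p)^e1 * (1-q)^e2 = 0.2^1.5 * 0.45^-0.5 = 0.133333.
4/(1-alpha^2) = -1.333333.
D = -1.333333*(1 - 0.964836 - 0.133333) = 0.1309

0.1309


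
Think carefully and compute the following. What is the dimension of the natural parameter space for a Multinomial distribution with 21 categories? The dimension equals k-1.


Exponential family dimension calculation:
For Multinomial with k=21 categories, dim = k-1 = 20.

20


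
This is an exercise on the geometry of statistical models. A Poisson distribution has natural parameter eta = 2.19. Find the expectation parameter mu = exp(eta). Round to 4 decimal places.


Expectation parameter for Poisson exponential family:
mu = exp(eta).
eta = 2.19.
mu = exp(2.19) = 8.9352

8.9352


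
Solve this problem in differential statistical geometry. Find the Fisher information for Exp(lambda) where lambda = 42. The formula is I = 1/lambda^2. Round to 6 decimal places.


Fisher information for exponential: I(lambda) = 1/lambda^2.
lambda = 42, lambda^2 = 1764.
I = 1/1764 = 0.000567

0.000567


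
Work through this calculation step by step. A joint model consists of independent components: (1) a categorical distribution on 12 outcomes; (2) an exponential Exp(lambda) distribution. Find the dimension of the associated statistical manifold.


The dimension of a statistical manifold equals the number of free
(independent) real parameters of the model. For a product of independent
blocks the parameter counts add.
- categorical on 12 outcomes (probabilities sum to 1): 12-1 = 11.
- exponential (lambda): 1.
Total = 11 + 1 = 12.
Dimension = 12

12


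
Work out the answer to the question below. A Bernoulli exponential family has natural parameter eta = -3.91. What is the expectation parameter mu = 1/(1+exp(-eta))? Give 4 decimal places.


Dual coordinate (expectation parameter) for Bernoulli:
mu = 1/(1+exp(-eta)).
eta = -3.91.
exp(-eta) = exp(3.91) = 49.898952.
mu = 1/(1+49.898952) = 0.0196

0.0196


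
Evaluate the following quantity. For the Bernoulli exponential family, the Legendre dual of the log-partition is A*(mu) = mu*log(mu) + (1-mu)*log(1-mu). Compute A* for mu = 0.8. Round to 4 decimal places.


Legendre transform for Bernoulli:
A*(mu) = mu*log(mu) + (1-mu)*log(1-mu).
mu = 0.8, 1-mu = 0.2.
mu*log(mu) = 0.8*log(0.8) = -0.178515.
(1-mu)*log(1-mu) = 0.2*log(0.2) = -0.321888.
A* = -0.178515 + -0.321888 = -0.5004

-0.5004


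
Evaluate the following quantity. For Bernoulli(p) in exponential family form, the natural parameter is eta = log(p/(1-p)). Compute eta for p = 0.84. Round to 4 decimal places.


Natural parameter for Bernoulli: eta = log(p/(1-p)).
p = 0.84, 1-p = 0.16.
p/(1-p) = 5.25.
eta = log(5.25) = 1.6582

1.6582


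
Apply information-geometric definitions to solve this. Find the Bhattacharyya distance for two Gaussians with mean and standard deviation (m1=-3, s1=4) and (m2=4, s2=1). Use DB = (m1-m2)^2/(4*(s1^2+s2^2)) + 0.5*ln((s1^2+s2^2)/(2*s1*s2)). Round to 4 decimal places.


Bhattacharyya distance between two Gaussians:
DB = (m1-m2)^2/(4*(s1^2+s2^2)) + (1/2)*ln((s1^2+s2^2)/(2*s1*s2)).
(m1-m2)^2 = (-7)^2 = 49.
s1^2+s2^2 = 16 + 1 = 17.
term1 = 49/68 = 0.720588.
term2 = 0.5*ln(17/8.0) = 0.376886.
DB = 0.720588 + 0.376886 = 1.0975

1.0975


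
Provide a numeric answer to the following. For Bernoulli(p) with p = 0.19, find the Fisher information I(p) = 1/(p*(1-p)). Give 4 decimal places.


For Bernoulli(p), Fisher information is I(p) = 1/(p*(1-p)).
p = 0.19, 1-p = 0.81.
p*(1-p) = 0.1539.
I(p) = 1/0.1539 = 6.4977

6.4977


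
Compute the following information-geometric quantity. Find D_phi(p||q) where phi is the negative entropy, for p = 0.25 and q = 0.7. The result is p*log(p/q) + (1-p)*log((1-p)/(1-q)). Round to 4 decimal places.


Bregman divergence with negative entropy generator:
D = p*log(p/q) + (1-p)*log((1-p)/(1-q)).
p = 0.25, q = 0.7.
p*log(p/q) = 0.25*log(0.25/0.7) = -0.257405.
(1-p)*log((1-p)/(1-q)) = 0.75*log(0.75/0.3) = 0.687218.
D = -0.257405 + 0.687218 = 0.4298

0.4298


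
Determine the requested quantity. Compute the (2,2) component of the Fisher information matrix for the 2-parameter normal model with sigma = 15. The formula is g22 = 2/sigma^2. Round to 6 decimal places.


For the 2-parameter normal family, the Fisher metric has:
  g11 = 1/sigma^2, g22 = 2/sigma^2.
sigma = 15, sigma^2 = 225.
g22 = 0.008889

0.008889


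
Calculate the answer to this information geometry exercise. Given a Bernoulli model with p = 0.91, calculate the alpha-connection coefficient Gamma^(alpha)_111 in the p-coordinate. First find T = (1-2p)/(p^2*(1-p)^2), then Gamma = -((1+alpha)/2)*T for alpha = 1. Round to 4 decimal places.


Skewness (Amari-Chentsov) tensor: T = (1-2p)/(p^2*(1-p)^2).
p = 0.91, 1-2p = -0.82, p^2 = 0.8281, (1-p)^2 = 0.0081.
T = -0.82/(0.8281 * 0.0081) = -122.249206.
In the p-coordinate, Gamma^(alpha) = Gamma^(0) - (alpha/2)*T with Gamma^(0) = (1/2)*g'(p) = -T/2,
so Gamma^(alpha) = -((1+alpha)/2)*T.
alpha = 1, -(1+alpha)/2 = -1.0.
Gamma = -1.0 * -122.249206 = 122.2492

122.2492


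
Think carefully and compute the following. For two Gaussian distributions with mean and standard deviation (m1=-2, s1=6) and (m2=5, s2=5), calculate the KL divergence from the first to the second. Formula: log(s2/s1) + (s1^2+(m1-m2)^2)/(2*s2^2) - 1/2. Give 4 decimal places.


KL divergence between normal distributions:
KL = log(s2/s1) + (s1^2 + (m1-m2)^2)/(2*s2^2) - 1/2.
log(5/6) = -0.182322.
(6^2 + (-2-5)^2)/(2*5^2) = (36 + 49)/50 = 1.7.
KL = -0.182322 + 1.7 - 0.5 = 1.0177

1.0177


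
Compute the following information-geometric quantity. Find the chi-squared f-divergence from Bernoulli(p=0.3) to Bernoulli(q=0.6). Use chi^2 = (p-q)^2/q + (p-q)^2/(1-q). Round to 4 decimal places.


Chi-squared divergence between Bernoulli distributions:
chi^2 = (p-q)^2/q + (p-q)^2/(1-q).
p = 0.3, q = 0.6, p-q = -0.3.
(p-q)^2 = 0.09.
term1 = 0.09/0.6 = 0.15.
term2 = 0.09/0.4 = 0.225.
chi^2 = 0.15 + 0.225 = 0.3750

0.3750


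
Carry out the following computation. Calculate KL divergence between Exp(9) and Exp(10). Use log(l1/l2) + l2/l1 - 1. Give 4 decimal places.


KL divergence for exponential family:
KL = log(l1/l2) + l2/l1 - 1.
log(9/10) = -0.105361.
10/9 = 1.111111.
KL = -0.105361 + 1.111111 - 1 = 0.0058

0.0058


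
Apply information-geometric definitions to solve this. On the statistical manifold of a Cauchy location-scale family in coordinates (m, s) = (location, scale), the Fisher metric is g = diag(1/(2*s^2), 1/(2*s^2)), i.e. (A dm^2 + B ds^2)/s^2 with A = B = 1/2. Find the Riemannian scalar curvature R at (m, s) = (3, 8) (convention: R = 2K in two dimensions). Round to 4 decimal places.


The metric has the form g = (A dm^2 + B ds^2)/s^2 with A = 1/2, B = 1/2.
Substitute u = sqrt(A/B)*m: g = B*(du^2 + ds^2)/s^2, i.e. B times the
Poincare upper half-plane metric, which has constant Gaussian curvature -1.
Scaling a 2D metric by a constant c divides the Gaussian curvature by c,
so K = -1/B = -1/(1/2) = -2.0000 everywhere (the point (m, s) = (3, 8) is irrelevant:
the curvature is constant).
Scalar curvature in dimension 2: R = 2K = -2/(1/2) = -4.0000.

-4.0000


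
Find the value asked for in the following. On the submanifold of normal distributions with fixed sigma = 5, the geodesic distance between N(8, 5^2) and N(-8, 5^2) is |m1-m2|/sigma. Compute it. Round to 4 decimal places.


On the fixed-variance normal subfamily, geodesic distance = |m1-m2|/sigma.
|8 - -8| = 16.
sigma = 5.
d = 16/5 = 3.2000

3.2000


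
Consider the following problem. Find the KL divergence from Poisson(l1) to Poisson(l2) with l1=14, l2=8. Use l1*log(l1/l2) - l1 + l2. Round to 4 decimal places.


KL divergence for Poisson:
KL = l1*log(l1/l2) - l1 + l2.
l1 = 14, l2 = 8.
log(14/8) = 0.559616.
l1*log(l1/l2) = 14 * 0.559616 = 7.834621.
KL = 7.834621 - 14 + 8 = 1.8346

1.8346


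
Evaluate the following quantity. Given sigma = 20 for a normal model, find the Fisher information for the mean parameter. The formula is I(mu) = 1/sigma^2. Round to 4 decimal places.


The Fisher information for the mean of a normal distribution is I(mu) = 1/sigma^2.
sigma = 20, so sigma^2 = 400.
I(mu) = 1/400 = 0.0025

0.0025


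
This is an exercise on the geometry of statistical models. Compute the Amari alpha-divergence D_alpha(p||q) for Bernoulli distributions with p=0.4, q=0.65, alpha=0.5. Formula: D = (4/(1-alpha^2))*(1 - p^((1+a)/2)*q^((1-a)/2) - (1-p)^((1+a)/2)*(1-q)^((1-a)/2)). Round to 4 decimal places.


Amari alpha-divergence:
D = (4/(1-alpha^2))*(1 - p^((1+a)/2)*q^((1-a)/2) - (1-p)^((1+a)/2)*(1-q)^((1-a)/2)).
alpha = 0.5, p = 0.4, q = 0.65.
e1 = (1+alpha)/2 = 0.75, e2 = (1-alpha)/2 = 0.25.
t1 = p^e1 * q^e2 = 0.4^0.75 * 0.65^0.25 = 0.45162.
t2 = (1-p)^e1 * (1-q)^e2 = 0.6^0.75 * 0.35^0.25 = 0.524361.
4/(1-alpha^2) = 5.333333.
D = 5.333333*(1 - 0.45162 - 0.524361) = 0.1281

0.1281


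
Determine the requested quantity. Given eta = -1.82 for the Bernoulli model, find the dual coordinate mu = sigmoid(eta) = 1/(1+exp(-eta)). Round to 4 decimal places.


Dual coordinate (expectation parameter) for Bernoulli:
mu = 1/(1+exp(-eta)).
eta = -1.82.
exp(-eta) = exp(1.82) = 6.171858.
mu = 1/(1+6.171858) = 0.1394

0.1394


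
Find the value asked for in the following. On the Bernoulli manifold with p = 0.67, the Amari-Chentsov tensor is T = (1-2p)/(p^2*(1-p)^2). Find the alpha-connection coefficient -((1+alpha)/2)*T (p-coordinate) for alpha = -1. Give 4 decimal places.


Skewness (Amari-Chentsov) tensor: T = (1-2p)/(p^2*(1-p)^2).
p = 0.67, 1-2p = -0.34, p^2 = 0.4489, (1-p)^2 = 0.1089.
T = -0.34/(0.4489 * 0.1089) = -6.955069.
In the p-coordinate, Gamma^(alpha) = Gamma^(0) - (alpha/2)*T with Gamma^(0) = (1/2)*g'(p) = -T/2,
so Gamma^(alpha) = -((1+alpha)/2)*T.
alpha = -1, -(1+alpha)/2 = 0.0.
Gamma = 0.0 * -6.955069 = 0.0000

0.0000


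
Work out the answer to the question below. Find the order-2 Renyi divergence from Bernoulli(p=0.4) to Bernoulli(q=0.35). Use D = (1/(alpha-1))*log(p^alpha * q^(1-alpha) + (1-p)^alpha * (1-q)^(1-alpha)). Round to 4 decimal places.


Renyi divergence of order alpha between Bernoulli distributions:
D = (1/(alpha-1))*log(p^alpha * q^(1-alpha) + (1-p)^alpha * (1-q)^(1-alpha)).
alpha = 2, p = 0.4, q = 0.35.
p^alpha * q^(1-alpha) = 0.4^2 * 0.35^-1 = 0.457143.
(1-p)^alpha * (1-q)^(1-alpha) = 0.6^2 * 0.65^-1 = 0.553846.
sum = 0.457143 + 0.553846 = 1.010989.
D = (1/1)*log(1.010989) = 0.0109

0.0109


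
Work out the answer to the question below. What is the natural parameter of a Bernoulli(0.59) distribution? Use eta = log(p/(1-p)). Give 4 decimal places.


Natural parameter for Bernoulli: eta = log(p/(1-p)).
p = 0.59, 1-p = 0.41.
p/(1-p) = 1.439024.
eta = log(1.439024) = 0.3640

0.3640


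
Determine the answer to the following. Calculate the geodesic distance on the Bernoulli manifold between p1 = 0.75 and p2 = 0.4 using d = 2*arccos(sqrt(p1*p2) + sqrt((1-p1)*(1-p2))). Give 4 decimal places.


Geodesic distance on Bernoulli manifold:
d(p1,p2) = 2*arccos(sqrt(p1*p2) + sqrt((1-p1)*(1-p2))).
sqrt(p1*p2) = sqrt(0.75*0.4) = 0.547723.
sqrt((1-p1)*(1-p2)) = sqrt(0.25*0.6) = 0.387298.
arg = 0.547723 + 0.387298 = 0.935021.
d = 2*arccos(0.935021) = 0.7250

0.7250


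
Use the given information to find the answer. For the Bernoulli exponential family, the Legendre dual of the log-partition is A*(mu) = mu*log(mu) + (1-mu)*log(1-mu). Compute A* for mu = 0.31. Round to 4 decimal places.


Legendre transform for Bernoulli:
A*(mu) = mu*log(mu) + (1-mu)*log(1-mu).
mu = 0.31, 1-mu = 0.69.
mu*log(mu) = 0.31*log(0.31) = -0.363067.
(1-mu)*log(1-mu) = 0.69*log(0.69) = -0.256034.
A* = -0.363067 + -0.256034 = -0.6191

-0.6191


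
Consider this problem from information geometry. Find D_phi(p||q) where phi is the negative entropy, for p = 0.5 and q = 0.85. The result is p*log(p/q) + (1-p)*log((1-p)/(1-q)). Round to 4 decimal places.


Bregman divergence with negative entropy generator:
D = p*log(p/q) + (1-p)*log((1-p)/(1-q)).
p = 0.5, q = 0.85.
p*log(p/q) = 0.5*log(0.5/0.85) = -0.265314.
(1-p)*log((1-p)/(1-q)) = 0.5*log(0.5/0.15) = 0.601986.
D = -0.265314 + 0.601986 = 0.3367

0.3367


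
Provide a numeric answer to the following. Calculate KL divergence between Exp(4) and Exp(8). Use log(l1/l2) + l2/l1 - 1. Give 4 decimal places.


KL divergence for exponential family:
KL = log(l1/l2) + l2/l1 - 1.
log(4/8) = -0.693147.
8/4 = 2.0.
KL = -0.693147 + 2.0 - 1 = 0.3069

0.3069


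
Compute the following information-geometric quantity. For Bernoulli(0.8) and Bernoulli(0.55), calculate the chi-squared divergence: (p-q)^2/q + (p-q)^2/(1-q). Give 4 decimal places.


Chi-squared divergence between Bernoulli distributions:
chi^2 = (p-q)^2/q + (p-q)^2/(1-q).
p = 0.8, q = 0.55, p-q = 0.25.
(p-q)^2 = 0.0625.
term1 = 0.0625/0.55 = 0.113636.
term2 = 0.0625/0.45 = 0.138889.
chi^2 = 0.113636 + 0.138889 = 0.2525

0.2525


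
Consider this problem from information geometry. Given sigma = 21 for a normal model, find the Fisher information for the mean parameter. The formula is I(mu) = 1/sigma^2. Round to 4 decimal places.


The Fisher information for the mean of a normal distribution is I(mu) = 1/sigma^2.
sigma = 21, so sigma^2 = 441.
I(mu) = 1/441 = 0.0023

0.0023


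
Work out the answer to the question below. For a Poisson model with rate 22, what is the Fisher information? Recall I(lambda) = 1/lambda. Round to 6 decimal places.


Fisher information for Poisson: I(lambda) = 1/lambda.
lambda = 22.
I(lambda) = 1/22 = 0.045455

0.045455


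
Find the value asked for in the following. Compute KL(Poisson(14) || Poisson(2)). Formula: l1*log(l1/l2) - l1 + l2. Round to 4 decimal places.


KL divergence for Poisson:
KL = l1*log(l1/l2) - l1 + l2.
l1 = 14, l2 = 2.
log(14/2) = 1.94591.
l1*log(l1/l2) = 14 * 1.94591 = 27.242742.
KL = 27.242742 - 14 + 2 = 15.2427

15.2427


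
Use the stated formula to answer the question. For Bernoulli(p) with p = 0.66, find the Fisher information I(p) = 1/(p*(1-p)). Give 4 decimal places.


For Bernoulli(p), Fisher information is I(p) = 1/(p*(1-p)).
p = 0.66, 1-p = 0.34.
p*(1-p) = 0.2244.
I(p) = 1/0.2244 = 4.4563

4.4563


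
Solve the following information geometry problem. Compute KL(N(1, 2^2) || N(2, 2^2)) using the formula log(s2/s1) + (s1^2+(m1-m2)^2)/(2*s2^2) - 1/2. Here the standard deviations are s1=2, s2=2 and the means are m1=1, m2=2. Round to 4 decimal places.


KL divergence between normal distributions:
KL = log(s2/s1) + (s1^2 + (m1-m2)^2)/(2*s2^2) - 1/2.
log(2/2) = 0.0.
(2^2 + (1-2)^2)/(2*2^2) = (4 + 1)/8 = 0.625.
KL = 0.0 + 0.625 - 0.5 = 0.1250

0.1250


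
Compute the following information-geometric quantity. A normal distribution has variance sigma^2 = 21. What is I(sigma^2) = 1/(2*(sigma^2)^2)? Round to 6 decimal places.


Fisher information for variance: I(sigma^2) = 1/(2*sigma^4).
sigma^2 = 21, so sigma^4 = 441.
I = 1/(2*441) = 1/882 = 0.001134

0.001134


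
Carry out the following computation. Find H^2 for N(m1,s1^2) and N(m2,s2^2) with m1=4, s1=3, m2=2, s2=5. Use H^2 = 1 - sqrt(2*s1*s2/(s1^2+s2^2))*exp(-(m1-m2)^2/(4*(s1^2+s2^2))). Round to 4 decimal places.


Squared Hellinger distance for Gaussians:
H^2 = 1 - sqrt(2*s1*s2/(s1^2+s2^2)) * exp(-(m1-m2)^2/(4*(s1^2+s2^2))).
s1^2 = 9, s2^2 = 25, s1^2+s2^2 = 34.
sqrt(2*3*5/(34)) = 0.939336.
(m1-m2)^2 = (2)^2 = 4.
exp(-4/(4*34)) = exp(-0.029412) = 0.971017.
H^2 = 1 - 0.939336*0.971017 = 0.0879

0.0879


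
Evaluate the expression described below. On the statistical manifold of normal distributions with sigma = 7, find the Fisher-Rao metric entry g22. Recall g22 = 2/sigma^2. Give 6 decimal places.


For the 2-parameter normal family, the Fisher metric has:
  g11 = 1/sigma^2, g22 = 2/sigma^2.
sigma = 7, sigma^2 = 49.
g22 = 0.040816

0.040816


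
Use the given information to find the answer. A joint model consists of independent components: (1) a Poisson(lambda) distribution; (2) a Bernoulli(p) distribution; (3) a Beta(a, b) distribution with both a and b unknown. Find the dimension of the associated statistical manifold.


The dimension of a statistical manifold equals the number of free
(independent) real parameters of the model. For a product of independent
blocks the parameter counts add.
- Poisson (lambda): 1.
- Bernoulli (p): 1.
- Beta (a, b): 2.
Total = 1 + 1 + 2 = 4.
Dimension = 4

4


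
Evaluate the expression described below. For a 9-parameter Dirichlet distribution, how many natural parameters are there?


Exponential family dimension calculation:
Dirichlet with 9 components has 9 natural parameters.

9


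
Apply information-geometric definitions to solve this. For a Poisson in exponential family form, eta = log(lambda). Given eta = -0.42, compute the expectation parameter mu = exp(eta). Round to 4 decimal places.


Expectation parameter for Poisson exponential family:
mu = exp(eta).
eta = -0.42.
mu = exp(-0.42) = 0.6570

0.6570


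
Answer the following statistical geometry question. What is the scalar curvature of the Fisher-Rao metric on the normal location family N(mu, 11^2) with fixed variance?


This family has a single free parameter, so its statistical manifold
is 1-dimensional. The Riemann curvature tensor of any 1-dimensional
Riemannian manifold vanishes identically, so R = 0.

0


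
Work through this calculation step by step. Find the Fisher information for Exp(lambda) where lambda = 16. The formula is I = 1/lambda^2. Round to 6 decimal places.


Fisher information for exponential: I(lambda) = 1/lambda^2.
lambda = 16, lambda^2 = 256.
I = 1/256 = 0.003906

0.003906


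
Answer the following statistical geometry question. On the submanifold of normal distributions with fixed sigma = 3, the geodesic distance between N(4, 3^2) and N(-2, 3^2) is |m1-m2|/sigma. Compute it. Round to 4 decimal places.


On the fixed-variance normal subfamily, geodesic distance = |m1-m2|/sigma.
|4 - -2| = 6.
sigma = 3.
d = 6/3 = 2.0000

2.0000


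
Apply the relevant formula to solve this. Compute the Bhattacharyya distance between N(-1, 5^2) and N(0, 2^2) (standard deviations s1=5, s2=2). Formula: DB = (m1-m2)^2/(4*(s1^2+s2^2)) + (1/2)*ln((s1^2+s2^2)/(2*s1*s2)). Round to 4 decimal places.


Bhattacharyya distance between two Gaussians:
DB = (m1-m2)^2/(4*(s1^2+s2^2)) + (1/2)*ln((s1^2+s2^2)/(2*s1*s2)).
(m1-m2)^2 = (-1)^2 = 1.
s1^2+s2^2 = 25 + 4 = 29.
term1 = 1/116 = 0.008621.
term2 = 0.5*ln(29/20.0) = 0.185782.
DB = 0.008621 + 0.185782 = 0.1944

0.1944


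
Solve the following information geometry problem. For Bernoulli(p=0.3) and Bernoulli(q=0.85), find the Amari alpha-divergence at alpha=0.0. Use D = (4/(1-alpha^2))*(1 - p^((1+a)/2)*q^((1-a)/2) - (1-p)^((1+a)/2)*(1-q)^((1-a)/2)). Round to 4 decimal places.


Amari alpha-divergence:
D = (4/(1-alpha^2))*(1 - p^((1+a)/2)*q^((1-a)/2) - (1-p)^((1+a)/2)*(1-q)^((1-a)/2)).
alpha = 0.0, p = 0.3, q = 0.85.
e1 = (1+alpha)/2 = 0.5, e2 = (1-alpha)/2 = 0.5.
t1 = p^e1 * q^e2 = 0.3^0.5 * 0.85^0.5 = 0.504975.
t2 = (1-p)^e1 * (1-q)^e2 = 0.7^0.5 * 0.15^0.5 = 0.324037.
4/(1-alpha^2) = 4.0.
D = 4.0*(1 - 0.504975 - 0.324037) = 0.6840

0.6840


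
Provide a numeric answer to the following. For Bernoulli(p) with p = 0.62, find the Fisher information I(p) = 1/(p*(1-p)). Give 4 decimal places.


For Bernoulli(p), Fisher information is I(p) = 1/(p*(1-p)).
p = 0.62, 1-p = 0.38.
p*(1-p) = 0.2356.
I(p) = 1/0.2356 = 4.2445

4.2445


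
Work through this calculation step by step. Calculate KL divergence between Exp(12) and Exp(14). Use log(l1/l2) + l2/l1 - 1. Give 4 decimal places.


KL divergence for exponential family:
KL = log(l1/l2) + l2/l1 - 1.
log(12/14) = -0.154151.
14/12 = 1.166667.
KL = -0.154151 + 1.166667 - 1 = 0.0125

0.0125


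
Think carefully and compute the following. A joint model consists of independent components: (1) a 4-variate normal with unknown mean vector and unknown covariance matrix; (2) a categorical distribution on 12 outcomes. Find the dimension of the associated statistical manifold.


The dimension of a statistical manifold equals the number of free
(independent) real parameters of the model. For a product of independent
blocks the parameter counts add.
- 4-variate normal: 4 (mean) + 4*5/2 = 10 (symmetric covariance) = 14.
- categorical on 12 outcomes (probabilities sum to 1): 12-1 = 11.
Total = 14 + 11 = 25.
Dimension = 25

25


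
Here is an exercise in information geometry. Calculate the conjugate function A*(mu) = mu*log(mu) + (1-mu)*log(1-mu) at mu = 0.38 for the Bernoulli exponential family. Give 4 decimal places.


Legendre transform for Bernoulli:
A*(mu) = mu*log(mu) + (1-mu)*log(1-mu).
mu = 0.38, 1-mu = 0.62.
mu*log(mu) = 0.38*log(0.38) = -0.367682.
(1-mu)*log(1-mu) = 0.62*log(0.62) = -0.296382.
A* = -0.367682 + -0.296382 = -0.6641

-0.6641


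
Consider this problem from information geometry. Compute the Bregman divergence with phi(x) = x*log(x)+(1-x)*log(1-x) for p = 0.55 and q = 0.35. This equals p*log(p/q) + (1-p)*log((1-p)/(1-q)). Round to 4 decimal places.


Bregman divergence with negative entropy generator:
D = p*log(p/q) + (1-p)*log((1-p)/(1-q)).
p = 0.55, q = 0.35.
p*log(p/q) = 0.55*log(0.55/0.35) = 0.248592.
(1-p)*log((1-p)/(1-q)) = 0.45*log(0.45/0.65) = -0.165476.
D = 0.248592 + -0.165476 = 0.0831

0.0831


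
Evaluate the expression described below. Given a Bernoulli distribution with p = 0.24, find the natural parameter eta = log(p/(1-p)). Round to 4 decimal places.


Natural parameter for Bernoulli: eta = log(p/(1-p)).
p = 0.24, 1-p = 0.76.
p/(1-p) = 0.315789.
eta = log(0.315789) = -1.1527

-1.1527


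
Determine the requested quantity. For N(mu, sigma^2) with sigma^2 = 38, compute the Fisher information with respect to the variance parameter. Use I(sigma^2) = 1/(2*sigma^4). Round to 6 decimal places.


Fisher information for variance: I(sigma^2) = 1/(2*sigma^4).
sigma^2 = 38, so sigma^4 = 1444.
I = 1/(2*1444) = 1/2888 = 0.000346

0.000346


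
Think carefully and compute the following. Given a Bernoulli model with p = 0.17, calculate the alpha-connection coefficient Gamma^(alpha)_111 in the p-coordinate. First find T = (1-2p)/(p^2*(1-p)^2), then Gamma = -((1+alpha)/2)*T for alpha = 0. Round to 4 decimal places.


Skewness (Amari-Chentsov) tensor: T = (1-2p)/(p^2*(1-p)^2).
p = 0.17, 1-2p = 0.66, p^2 = 0.0289, (1-p)^2 = 0.6889.
T = 0.66/(0.0289 * 0.6889) = 33.150487.
In the p-coordinate, Gamma^(alpha) = Gamma^(0) - (alpha/2)*T with Gamma^(0) = (1/2)*g'(p) = -T/2,
so Gamma^(alpha) = -((1+alpha)/2)*T.
alpha = 0, -(1+alpha)/2 = -0.5.
Gamma = -0.5 * 33.150487 = -16.5752

-16.5752


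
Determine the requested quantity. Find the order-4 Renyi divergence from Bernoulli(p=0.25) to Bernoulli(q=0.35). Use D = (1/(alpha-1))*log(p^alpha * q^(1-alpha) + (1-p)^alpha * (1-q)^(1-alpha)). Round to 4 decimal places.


Renyi divergence of order alpha between Bernoulli distributions:
D = (1/(alpha-1))*log(p^alpha * q^(1-alpha) + (1-p)^alpha * (1-q)^(1-alpha)).
alpha = 4, p = 0.25, q = 0.35.
p^alpha * q^(1-alpha) = 0.25^4 * 0.35^-3 = 0.091108.
(1-p)^alpha * (1-q)^(1-alpha) = 0.75^4 * 0.65^-3 = 1.152139.
sum = 0.091108 + 1.152139 = 1.243247.
D = (1/3)*log(1.243247) = 0.0726

0.0726


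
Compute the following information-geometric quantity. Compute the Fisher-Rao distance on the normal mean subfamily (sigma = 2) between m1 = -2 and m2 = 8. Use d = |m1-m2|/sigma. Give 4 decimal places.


On the fixed-variance normal subfamily, geodesic distance = |m1-m2|/sigma.
|-2 - 8| = 10.
sigma = 2.
d = 10/2 = 5.0000

5.0000


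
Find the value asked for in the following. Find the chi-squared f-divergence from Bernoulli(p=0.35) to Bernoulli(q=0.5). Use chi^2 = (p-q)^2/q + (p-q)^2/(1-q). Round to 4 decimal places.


Chi-squared divergence between Bernoulli distributions:
chi^2 = (p-q)^2/q + (p-q)^2/(1-q).
p = 0.35, q = 0.5, p-q = -0.15.
(p-q)^2 = 0.0225.
term1 = 0.0225/0.5 = 0.045.
term2 = 0.0225/0.5 = 0.045.
chi^2 = 0.045 + 0.045 = 0.0900

0.0900


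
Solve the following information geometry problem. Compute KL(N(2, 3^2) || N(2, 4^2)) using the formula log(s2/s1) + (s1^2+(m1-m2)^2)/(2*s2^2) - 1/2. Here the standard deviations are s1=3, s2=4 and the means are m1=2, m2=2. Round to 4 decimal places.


KL divergence between normal distributions:
KL = log(s2/s1) + (s1^2 + (m1-m2)^2)/(2*s2^2) - 1/2.
log(4/3) = 0.287682.
(3^2 + (2-2)^2)/(2*4^2) = (9 + 0)/32 = 0.28125.
KL = 0.287682 + 0.28125 - 0.5 = 0.0689

0.0689


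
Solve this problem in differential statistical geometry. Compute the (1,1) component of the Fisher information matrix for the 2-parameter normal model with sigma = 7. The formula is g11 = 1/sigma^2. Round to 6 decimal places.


For the 2-parameter normal family, the Fisher metric has:
  g11 = 1/sigma^2, g22 = 2/sigma^2.
sigma = 7, sigma^2 = 49.
g11 = 0.020408

0.020408


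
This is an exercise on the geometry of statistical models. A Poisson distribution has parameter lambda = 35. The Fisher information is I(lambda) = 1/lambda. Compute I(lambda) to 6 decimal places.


Fisher information for Poisson: I(lambda) = 1/lambda.
lambda = 35.
I(lambda) = 1/35 = 0.028571

0.028571


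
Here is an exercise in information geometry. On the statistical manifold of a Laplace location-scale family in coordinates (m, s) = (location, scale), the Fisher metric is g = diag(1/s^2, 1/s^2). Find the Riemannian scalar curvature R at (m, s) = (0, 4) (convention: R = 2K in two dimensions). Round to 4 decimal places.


The metric has the form g = (A dm^2 + B ds^2)/s^2 with A = 1, B = 1.
Substitute u = sqrt(A/B)*m: g = B*(du^2 + ds^2)/s^2, i.e. B times the
Poincare upper half-plane metric, which has constant Gaussian curvature -1.
Scaling a 2D metric by a constant c divides the Gaussian curvature by c,
so K = -1/B = -1/(1) = -1.0000 everywhere (the point (m, s) = (0, 4) is irrelevant:
the curvature is constant).
Scalar curvature in dimension 2: R = 2K = -2/(1) = -2.0000.

-2.0000


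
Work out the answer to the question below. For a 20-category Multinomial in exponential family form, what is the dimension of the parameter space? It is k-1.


Exponential family dimension calculation:
For Multinomial with k=20 categories, dim = k-1 = 19.

19


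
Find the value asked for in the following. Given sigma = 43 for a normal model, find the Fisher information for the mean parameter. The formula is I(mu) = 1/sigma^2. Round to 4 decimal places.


The Fisher information for the mean of a normal distribution is I(mu) = 1/sigma^2.
sigma = 43, so sigma^2 = 1849.
I(mu) = 1/1849 = 0.0005

0.0005


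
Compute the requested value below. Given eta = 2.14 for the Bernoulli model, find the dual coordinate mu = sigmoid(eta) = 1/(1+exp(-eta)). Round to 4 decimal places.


Dual coordinate (expectation parameter) for Bernoulli:
mu = 1/(1+exp(-eta)).
eta = 2.14.
exp(-eta) = exp(-2.14) = 0.117655.
mu = 1/(1+0.117655) = 0.8947

0.8947


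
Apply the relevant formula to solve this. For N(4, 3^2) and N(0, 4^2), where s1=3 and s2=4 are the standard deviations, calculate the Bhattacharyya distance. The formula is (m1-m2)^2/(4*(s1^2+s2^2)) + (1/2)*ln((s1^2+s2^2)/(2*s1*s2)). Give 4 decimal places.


Bhattacharyya distance between two Gaussians:
DB = (m1-m2)^2/(4*(s1^2+s2^2)) + (1/2)*ln((s1^2+s2^2)/(2*s1*s2)).
(m1-m2)^2 = (4)^2 = 16.
s1^2+s2^2 = 9 + 16 = 25.
term1 = 16/100 = 0.16.
term2 = 0.5*ln(25/24.0) = 0.020411.
DB = 0.16 + 0.020411 = 0.1804

0.1804


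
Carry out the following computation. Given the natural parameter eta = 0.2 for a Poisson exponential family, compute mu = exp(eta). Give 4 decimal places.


Expectation parameter for Poisson exponential family:
mu = exp(eta).
eta = 0.2.
mu = exp(0.2) = 1.2214

1.2214


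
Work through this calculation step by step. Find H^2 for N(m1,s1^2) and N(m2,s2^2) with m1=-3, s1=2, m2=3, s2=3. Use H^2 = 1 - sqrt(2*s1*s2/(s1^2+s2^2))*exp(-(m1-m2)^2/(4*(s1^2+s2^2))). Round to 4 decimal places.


Squared Hellinger distance for Gaussians:
H^2 = 1 - sqrt(2*s1*s2/(s1^2+s2^2)) * exp(-(m1-m2)^2/(4*(s1^2+s2^2))).
s1^2 = 4, s2^2 = 9, s1^2+s2^2 = 13.
sqrt(2*2*3/(13)) = 0.960769.
(m1-m2)^2 = (-6)^2 = 36.
exp(-36/(4*13)) = exp(-0.692308) = 0.50042.
H^2 = 1 - 0.960769*0.50042 = 0.5192

0.5192


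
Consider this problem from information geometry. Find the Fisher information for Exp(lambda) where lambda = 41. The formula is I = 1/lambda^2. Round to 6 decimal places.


Fisher information for exponential: I(lambda) = 1/lambda^2.
lambda = 41, lambda^2 = 1681.
I = 1/1681 = 0.000595

0.000595


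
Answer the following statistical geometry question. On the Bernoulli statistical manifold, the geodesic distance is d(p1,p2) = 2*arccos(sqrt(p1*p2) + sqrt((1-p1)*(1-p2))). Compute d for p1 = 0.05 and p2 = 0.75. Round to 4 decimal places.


Geodesic distance on Bernoulli manifold:
d(p1,p2) = 2*arccos(sqrt(p1*p2) + sqrt((1-p1)*(1-p2))).
sqrt(p1*p2) = sqrt(0.05*0.75) = 0.193649.
sqrt((1-p1)*(1-p2)) = sqrt(0.95*0.25) = 0.48734.
arg = 0.193649 + 0.48734 = 0.680989.
d = 2*arccos(0.680989) = 1.6434

1.6434


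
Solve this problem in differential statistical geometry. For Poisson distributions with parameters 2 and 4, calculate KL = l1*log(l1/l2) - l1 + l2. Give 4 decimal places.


KL divergence for Poisson:
KL = l1*log(l1/l2) - l1 + l2.
l1 = 2, l2 = 4.
log(2/4) = -0.693147.
l1*log(l1/l2) = 2 * -0.693147 = -1.386294.
KL = -1.386294 - 2 + 4 = 0.6137

0.6137


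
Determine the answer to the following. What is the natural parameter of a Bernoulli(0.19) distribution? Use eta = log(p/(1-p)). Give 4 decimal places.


Natural parameter for Bernoulli: eta = log(p/(1-p)).
p = 0.19, 1-p = 0.81.
p/(1-p) = 0.234568.
eta = log(0.234568) = -1.4500

-1.4500


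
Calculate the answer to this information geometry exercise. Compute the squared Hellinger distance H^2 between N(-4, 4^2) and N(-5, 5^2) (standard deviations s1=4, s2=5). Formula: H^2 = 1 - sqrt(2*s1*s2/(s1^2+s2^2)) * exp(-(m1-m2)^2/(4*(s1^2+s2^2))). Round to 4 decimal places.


Squared Hellinger distance for Gaussians:
H^2 = 1 - sqrt(2*s1*s2/(s1^2+s2^2)) * exp(-(m1-m2)^2/(4*(s1^2+s2^2))).
s1^2 = 16, s2^2 = 25, s1^2+s2^2 = 41.
sqrt(2*4*5/(41)) = 0.98773.
(m1-m2)^2 = (1)^2 = 1.
exp(-1/(4*41)) = exp(-0.006098) = 0.993921.
H^2 = 1 - 0.98773*0.993921 = 0.0183

0.0183


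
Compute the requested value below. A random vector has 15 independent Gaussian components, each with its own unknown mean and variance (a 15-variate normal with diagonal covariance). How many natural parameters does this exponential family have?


Exponential family dimension calculation:
Each univariate normal has two natural parameters (mu/sigma^2 and -1/(2 sigma^2)).
With 15 independent components, dim = 2 * 15 = 30.

30


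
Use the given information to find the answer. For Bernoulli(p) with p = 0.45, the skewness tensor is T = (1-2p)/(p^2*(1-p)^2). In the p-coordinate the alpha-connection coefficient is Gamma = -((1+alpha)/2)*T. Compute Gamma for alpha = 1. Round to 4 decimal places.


Skewness (Amari-Chentsov) tensor: T = (1-2p)/(p^2*(1-p)^2).
p = 0.45, 1-2p = 0.1, p^2 = 0.2025, (1-p)^2 = 0.3025.
T = 0.1/(0.2025 * 0.3025) = 1.632486.
In the p-coordinate, Gamma^(alpha) = Gamma^(0) - (alpha/2)*T with Gamma^(0) = (1/2)*g'(p) = -T/2,
so Gamma^(alpha) = -((1+alpha)/2)*T.
alpha = 1, -(1+alpha)/2 = -1.0.
Gamma = -1.0 * 1.632486 = -1.6325

-1.6325


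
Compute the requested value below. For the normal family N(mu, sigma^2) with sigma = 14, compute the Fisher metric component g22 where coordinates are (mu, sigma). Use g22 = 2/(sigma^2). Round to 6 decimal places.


For the 2-parameter normal family, the Fisher metric has:
  g11 = 1/sigma^2, g22 = 2/sigma^2.
sigma = 14, sigma^2 = 196.
g22 = 0.010204

0.010204


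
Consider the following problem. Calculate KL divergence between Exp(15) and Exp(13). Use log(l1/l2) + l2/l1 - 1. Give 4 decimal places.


KL divergence for exponential family:
KL = log(l1/l2) + l2/l1 - 1.
log(15/13) = 0.143101.
13/15 = 0.866667.
KL = 0.143101 + 0.866667 - 1 = 0.0098

0.0098


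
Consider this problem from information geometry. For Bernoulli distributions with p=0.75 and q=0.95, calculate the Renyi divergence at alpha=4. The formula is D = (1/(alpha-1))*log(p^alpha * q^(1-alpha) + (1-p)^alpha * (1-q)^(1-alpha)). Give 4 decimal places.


Renyi divergence of order alpha between Bernoulli distributions:
D = (1/(alpha-1))*log(p^alpha * q^(1-alpha) + (1-p)^alpha * (1-q)^(1-alpha)).
alpha = 4, p = 0.75, q = 0.95.
p^alpha * q^(1-alpha) = 0.75^4 * 0.95^-3 = 0.369041.
(1-p)^alpha * (1-q)^(1-alpha) = 0.25^4 * 0.05^-3 = 31.25.
sum = 0.369041 + 31.25 = 31.619041.
D = (1/3)*log(31.619041) = 1.1513

1.1513


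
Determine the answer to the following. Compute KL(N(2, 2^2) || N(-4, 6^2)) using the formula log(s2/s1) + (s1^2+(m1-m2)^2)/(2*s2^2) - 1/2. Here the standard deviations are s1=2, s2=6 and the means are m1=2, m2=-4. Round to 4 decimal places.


KL divergence between normal distributions:
KL = log(s2/s1) + (s1^2 + (m1-m2)^2)/(2*s2^2) - 1/2.
log(6/2) = 1.098612.
(2^2 + (2--4)^2)/(2*6^2) = (4 + 36)/72 = 0.555556.
KL = 1.098612 + 0.555556 - 0.5 = 1.1542

1.1542


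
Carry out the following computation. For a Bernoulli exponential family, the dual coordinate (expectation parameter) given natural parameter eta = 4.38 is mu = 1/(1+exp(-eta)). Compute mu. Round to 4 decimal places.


Dual coordinate (expectation parameter) for Bernoulli:
mu = 1/(1+exp(-eta)).
eta = 4.38.
exp(-eta) = exp(-4.38) = 0.012525.
mu = 1/(1+0.012525) = 0.9876

0.9876


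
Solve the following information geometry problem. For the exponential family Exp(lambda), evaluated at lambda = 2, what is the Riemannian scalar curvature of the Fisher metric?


This family has a single free parameter, so its statistical manifold
is 1-dimensional. The Riemann curvature tensor of any 1-dimensional
Riemannian manifold vanishes identically, so R = 0.

0


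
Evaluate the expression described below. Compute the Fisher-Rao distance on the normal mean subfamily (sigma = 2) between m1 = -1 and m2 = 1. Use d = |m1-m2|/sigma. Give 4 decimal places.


On the fixed-variance normal subfamily, geodesic distance = |m1-m2|/sigma.
|-1 - 1| = 2.
sigma = 2.
d = 2/2 = 1.0000

1.0000


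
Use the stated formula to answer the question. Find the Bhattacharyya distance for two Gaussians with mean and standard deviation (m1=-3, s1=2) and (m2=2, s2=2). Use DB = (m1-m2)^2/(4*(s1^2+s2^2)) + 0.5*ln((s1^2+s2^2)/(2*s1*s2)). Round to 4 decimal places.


Bhattacharyya distance between two Gaussians:
DB = (m1-m2)^2/(4*(s1^2+s2^2)) + (1/2)*ln((s1^2+s2^2)/(2*s1*s2)).
(m1-m2)^2 = (-5)^2 = 25.
s1^2+s2^2 = 4 + 4 = 8.
term1 = 25/32 = 0.78125.
term2 = 0.5*ln(8/8.0) = 0.0.
DB = 0.78125 + 0.0 = 0.7813

0.7813


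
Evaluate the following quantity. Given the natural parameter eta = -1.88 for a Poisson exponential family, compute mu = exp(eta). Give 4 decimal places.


Expectation parameter for Poisson exponential family:
mu = exp(eta).
eta = -1.88.
mu = exp(-1.88) = 0.1526

0.1526


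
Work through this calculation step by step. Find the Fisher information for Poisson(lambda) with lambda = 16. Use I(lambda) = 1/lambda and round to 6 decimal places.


Fisher information for Poisson: I(lambda) = 1/lambda.
lambda = 16.
I(lambda) = 1/16 = 0.062500

0.062500


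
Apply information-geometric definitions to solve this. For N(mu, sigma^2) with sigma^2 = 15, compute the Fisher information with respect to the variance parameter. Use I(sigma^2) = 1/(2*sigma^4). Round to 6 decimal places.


Fisher information for variance: I(sigma^2) = 1/(2*sigma^4).
sigma^2 = 15, so sigma^4 = 225.
I = 1/(2*225) = 1/450 = 0.002222

0.002222


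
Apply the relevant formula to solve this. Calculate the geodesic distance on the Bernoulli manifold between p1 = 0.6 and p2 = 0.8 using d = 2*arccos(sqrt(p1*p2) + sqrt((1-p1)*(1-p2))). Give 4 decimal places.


Geodesic distance on Bernoulli manifold:
d(p1,p2) = 2*arccos(sqrt(p1*p2) + sqrt((1-p1)*(1-p2))).
sqrt(p1*p2) = sqrt(0.6*0.8) = 0.69282.
sqrt((1-p1)*(1-p2)) = sqrt(0.4*0.2) = 0.282843.
arg = 0.69282 + 0.282843 = 0.975663.
d = 2*arccos(0.975663) = 0.4421

0.4421


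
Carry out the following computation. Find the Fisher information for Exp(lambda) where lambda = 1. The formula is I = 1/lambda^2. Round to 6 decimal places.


Fisher information for exponential: I(lambda) = 1/lambda^2.
lambda = 1, lambda^2 = 1.
I = 1/1 = 1.000000

1.000000


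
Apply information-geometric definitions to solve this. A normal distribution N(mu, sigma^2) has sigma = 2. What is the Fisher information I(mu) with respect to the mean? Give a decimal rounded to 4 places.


The Fisher information for the mean of a normal distribution is I(mu) = 1/sigma^2.
sigma = 2, so sigma^2 = 4.
I(mu) = 1/4 = 0.2500

0.2500


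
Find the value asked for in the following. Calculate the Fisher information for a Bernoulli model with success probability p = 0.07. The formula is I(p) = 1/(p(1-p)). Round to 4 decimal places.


For Bernoulli(p), Fisher information is I(p) = 1/(p*(1-p)).
p = 0.07, 1-p = 0.93.
p*(1-p) = 0.0651.
I(p) = 1/0.0651 = 15.3610

15.3610


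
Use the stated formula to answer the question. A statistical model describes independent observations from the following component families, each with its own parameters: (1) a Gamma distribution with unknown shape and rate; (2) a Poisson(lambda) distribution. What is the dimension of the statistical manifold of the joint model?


The dimension of a statistical manifold equals the number of free
(independent) real parameters of the model. For a product of independent
blocks the parameter counts add.
- Gamma (shape, rate): 2.
- Poisson (lambda): 1.
Total = 2 + 1 = 3.
Dimension = 3

3


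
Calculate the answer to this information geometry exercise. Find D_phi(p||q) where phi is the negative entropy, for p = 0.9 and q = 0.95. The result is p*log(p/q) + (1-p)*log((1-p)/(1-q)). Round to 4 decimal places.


Bregman divergence with negative entropy generator:
D = p*log(p/q) + (1-p)*log((1-p)/(1-q)).
p = 0.9, q = 0.95.
p*log(p/q) = 0.9*log(0.9/0.95) = -0.04866.
(1-p)*log((1-p)/(1-q)) = 0.1*log(0.1/0.05) = 0.069315.
D = -0.04866 + 0.069315 = 0.0207

0.0207


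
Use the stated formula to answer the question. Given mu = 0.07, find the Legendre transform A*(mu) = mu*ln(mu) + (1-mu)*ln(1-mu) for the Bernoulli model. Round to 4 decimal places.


Legendre transform for Bernoulli:
A*(mu) = mu*log(mu) + (1-mu)*log(1-mu).
mu = 0.07, 1-mu = 0.93.
mu*log(mu) = 0.07*log(0.07) = -0.186148.
(1-mu)*log(1-mu) = 0.93*log(0.93) = -0.067491.
A* = -0.186148 + -0.067491 = -0.2536

-0.2536


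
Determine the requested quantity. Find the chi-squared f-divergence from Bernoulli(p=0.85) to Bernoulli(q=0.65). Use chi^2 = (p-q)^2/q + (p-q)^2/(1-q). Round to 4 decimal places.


Chi-squared divergence between Bernoulli distributions:
chi^2 = (p-q)^2/q + (p-q)^2/(1-q).
p = 0.85, q = 0.65, p-q = 0.2.
(p-q)^2 = 0.04.
term1 = 0.04/0.65 = 0.061538.
term2 = 0.04/0.35 = 0.114286.
chi^2 = 0.061538 + 0.114286 = 0.1758

0.1758


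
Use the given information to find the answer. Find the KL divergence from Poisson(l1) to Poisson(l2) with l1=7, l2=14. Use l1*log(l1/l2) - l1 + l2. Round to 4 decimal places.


KL divergence for Poisson:
KL = l1*log(l1/l2) - l1 + l2.
l1 = 7, l2 = 14.
log(7/14) = -0.693147.
l1*log(l1/l2) = 7 * -0.693147 = -4.85203.
KL = -4.85203 - 7 + 14 = 2.1480

2.1480
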